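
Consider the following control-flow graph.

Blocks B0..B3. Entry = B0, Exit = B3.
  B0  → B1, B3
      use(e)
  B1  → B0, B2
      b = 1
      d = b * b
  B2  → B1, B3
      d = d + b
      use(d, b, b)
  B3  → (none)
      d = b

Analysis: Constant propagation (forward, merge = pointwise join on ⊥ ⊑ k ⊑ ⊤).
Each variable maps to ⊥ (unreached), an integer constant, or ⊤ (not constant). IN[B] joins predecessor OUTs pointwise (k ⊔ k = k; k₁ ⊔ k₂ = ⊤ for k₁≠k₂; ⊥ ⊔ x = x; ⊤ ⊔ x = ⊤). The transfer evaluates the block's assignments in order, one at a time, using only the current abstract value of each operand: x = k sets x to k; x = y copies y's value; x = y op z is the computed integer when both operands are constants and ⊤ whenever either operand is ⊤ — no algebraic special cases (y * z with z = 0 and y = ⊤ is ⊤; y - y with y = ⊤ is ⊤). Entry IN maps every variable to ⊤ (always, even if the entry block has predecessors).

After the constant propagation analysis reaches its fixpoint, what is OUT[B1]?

Answer: {a: ⊤, b: 1, c: ⊤, d: 1, e: ⊤, f: ⊤}

Working:
Per-block solution:
  B0: | IN=(all ⊤) | OUT=(all ⊤)
  B1: | IN=(all ⊤) | OUT={b:1, d:1; rest ⊤}
  B2: | IN={b:1, d:1; rest ⊤} | OUT={b:1, d:2; rest ⊤}
  B3: | IN=(all ⊤) | OUT=(all ⊤)

Merge at B1: IN[B1] = OUT[B0] ⊔ OUT[B2] = {a: ⊤, b: ⊤, c: ⊤, d: ⊤, e: ⊤, f: ⊤}
Applying B1's transfer function to that IN value gives OUT[B1] (row B1 above).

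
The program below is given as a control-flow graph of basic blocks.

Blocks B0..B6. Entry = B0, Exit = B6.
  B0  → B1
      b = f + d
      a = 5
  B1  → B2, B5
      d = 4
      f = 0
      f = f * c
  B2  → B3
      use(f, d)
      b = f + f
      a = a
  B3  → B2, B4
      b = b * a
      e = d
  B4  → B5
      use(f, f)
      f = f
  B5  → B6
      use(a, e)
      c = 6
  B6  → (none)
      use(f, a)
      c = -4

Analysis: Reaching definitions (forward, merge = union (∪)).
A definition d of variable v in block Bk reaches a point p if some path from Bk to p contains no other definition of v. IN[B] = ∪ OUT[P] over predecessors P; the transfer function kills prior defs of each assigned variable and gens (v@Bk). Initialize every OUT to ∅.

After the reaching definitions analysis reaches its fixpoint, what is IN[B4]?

Per-block solution:
  B0: | IN={} | OUT={a@B0, b@B0}
  B1: | IN={a@B0, b@B0} | OUT={a@B0, b@B0, d@B1, f@B1}
  B2: | IN={a@B0, a@B2, b@B0, b@B3, d@B1, e@B3, f@B1} | OUT={a@B2, b@B2, d@B1, e@B3, f@B1}
  B3: | IN={a@B2, b@B2, d@B1, e@B3, f@B1} | OUT={a@B2, b@B3, d@B1, e@B3, f@B1}
  B4: | IN={a@B2, b@B3, d@B1, e@B3, f@B1} | OUT={a@B2, b@B3, d@B1, e@B3, f@B4}
  B5: | IN={a@B0, a@B2, b@B0, b@B3, d@B1, e@B3, f@B1, f@B4} | OUT={a@B0, a@B2, b@B0, b@B3, c@B5, d@B1, e@B3, f@B1, f@B4}
  B6: | IN={a@B0, a@B2, b@B0, b@B3, c@B5, d@B1, e@B3, f@B1, f@B4} | OUT={a@B0, a@B2, b@B0, b@B3, c@B6, d@B1, e@B3, f@B1, f@B4}

Merge at B4: IN[B4] = OUT[B3] = {a@B2, b@B3, d@B1, e@B3, f@B1}

Answer: {a@B2, b@B3, d@B1, e@B3, f@B1}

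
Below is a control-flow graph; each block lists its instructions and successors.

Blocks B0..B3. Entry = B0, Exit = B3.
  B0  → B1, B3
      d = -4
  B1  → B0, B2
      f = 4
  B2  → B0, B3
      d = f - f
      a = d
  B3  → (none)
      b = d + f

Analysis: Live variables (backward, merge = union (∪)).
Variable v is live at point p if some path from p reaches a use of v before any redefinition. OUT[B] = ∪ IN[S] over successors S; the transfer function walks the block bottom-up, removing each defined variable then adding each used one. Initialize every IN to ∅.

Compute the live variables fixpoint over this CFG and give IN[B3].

Per-block solution:
  B0: | IN={f} | OUT={d, f}
  B1: | IN={} | OUT={f}
  B2: | IN={f} | OUT={d, f}
  B3: | IN={d, f} | OUT={}

B3 is the boundary node: OUT[B3] = {}
Applying B3's transfer function to that OUT value gives IN[B3] (row B3 above).

Answer: {d, f}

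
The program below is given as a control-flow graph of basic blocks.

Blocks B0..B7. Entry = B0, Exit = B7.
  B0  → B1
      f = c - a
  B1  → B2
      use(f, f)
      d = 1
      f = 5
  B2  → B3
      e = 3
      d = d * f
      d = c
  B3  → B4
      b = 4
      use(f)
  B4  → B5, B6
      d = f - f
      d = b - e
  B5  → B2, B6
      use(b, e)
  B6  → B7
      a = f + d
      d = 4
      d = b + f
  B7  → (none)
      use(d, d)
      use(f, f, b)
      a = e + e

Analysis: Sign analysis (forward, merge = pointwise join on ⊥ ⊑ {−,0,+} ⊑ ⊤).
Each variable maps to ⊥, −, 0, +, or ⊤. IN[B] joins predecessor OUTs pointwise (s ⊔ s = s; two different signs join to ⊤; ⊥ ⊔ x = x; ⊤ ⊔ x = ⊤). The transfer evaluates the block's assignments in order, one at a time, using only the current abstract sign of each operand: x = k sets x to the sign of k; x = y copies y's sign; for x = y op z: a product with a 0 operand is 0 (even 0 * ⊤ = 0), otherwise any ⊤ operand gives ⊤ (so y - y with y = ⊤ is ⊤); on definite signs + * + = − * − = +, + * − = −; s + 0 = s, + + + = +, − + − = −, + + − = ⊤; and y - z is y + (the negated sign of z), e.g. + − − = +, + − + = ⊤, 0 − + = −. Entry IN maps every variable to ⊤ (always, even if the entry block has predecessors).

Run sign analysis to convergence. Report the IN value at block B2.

Converged values:
  B0:   IN=(all ⊤)   OUT=(all ⊤)
  B1:   IN=(all ⊤)   OUT={d:+, f:+; rest ⊤}
  B2:   IN={f:+; rest ⊤}   OUT={e:+, f:+; rest ⊤}
  B3:   IN={e:+, f:+; rest ⊤}   OUT={b:+, e:+, f:+; rest ⊤}
  B4:   IN={b:+, e:+, f:+; rest ⊤}   OUT={b:+, e:+, f:+; rest ⊤}
  B5:   IN={b:+, e:+, f:+; rest ⊤}   OUT={b:+, e:+, f:+; rest ⊤}
  B6:   IN={b:+, e:+, f:+; rest ⊤}   OUT={b:+, d:+, e:+, f:+; rest ⊤}
  B7:   IN={b:+, d:+, e:+, f:+; rest ⊤}   OUT={a:+, b:+, d:+, e:+, f:+; rest ⊤}

Merge at B2: IN[B2] = OUT[B1] ⊔ OUT[B5] = {a: ⊤, b: ⊤, c: ⊤, d: ⊤, e: ⊤, f: +}

Answer: {a: ⊤, b: ⊤, c: ⊤, d: ⊤, e: ⊤, f: +}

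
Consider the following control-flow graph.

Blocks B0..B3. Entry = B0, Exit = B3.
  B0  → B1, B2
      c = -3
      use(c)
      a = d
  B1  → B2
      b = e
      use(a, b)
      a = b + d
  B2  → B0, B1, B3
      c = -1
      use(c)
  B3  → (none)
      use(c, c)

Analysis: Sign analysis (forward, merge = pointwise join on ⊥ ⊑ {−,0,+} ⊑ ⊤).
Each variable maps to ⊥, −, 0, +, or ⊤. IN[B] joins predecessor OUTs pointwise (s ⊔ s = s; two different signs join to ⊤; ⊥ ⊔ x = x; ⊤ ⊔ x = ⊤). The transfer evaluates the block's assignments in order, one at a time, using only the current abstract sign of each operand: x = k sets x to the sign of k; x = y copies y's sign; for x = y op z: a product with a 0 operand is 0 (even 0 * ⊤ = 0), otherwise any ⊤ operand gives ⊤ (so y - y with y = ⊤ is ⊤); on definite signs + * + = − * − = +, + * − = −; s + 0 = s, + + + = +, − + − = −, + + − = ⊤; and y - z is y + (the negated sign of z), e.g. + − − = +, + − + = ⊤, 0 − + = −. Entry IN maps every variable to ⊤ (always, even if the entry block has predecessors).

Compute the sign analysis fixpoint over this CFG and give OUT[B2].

Converged values:
  B0:   IN=(all ⊤)   OUT={c:-; rest ⊤}
  B1:   IN={c:-; rest ⊤}   OUT={c:-; rest ⊤}
  B2:   IN={c:-; rest ⊤}   OUT={c:-; rest ⊤}
  B3:   IN={c:-; rest ⊤}   OUT={c:-; rest ⊤}

Merge at B2: IN[B2] = OUT[B0] ⊔ OUT[B1] = {a: ⊤, b: ⊤, c: -, d: ⊤, e: ⊤, f: ⊤}
Applying B2's transfer function to that IN value gives OUT[B2] (row B2 above).

Answer: {a: ⊤, b: ⊤, c: -, d: ⊤, e: ⊤, f: ⊤}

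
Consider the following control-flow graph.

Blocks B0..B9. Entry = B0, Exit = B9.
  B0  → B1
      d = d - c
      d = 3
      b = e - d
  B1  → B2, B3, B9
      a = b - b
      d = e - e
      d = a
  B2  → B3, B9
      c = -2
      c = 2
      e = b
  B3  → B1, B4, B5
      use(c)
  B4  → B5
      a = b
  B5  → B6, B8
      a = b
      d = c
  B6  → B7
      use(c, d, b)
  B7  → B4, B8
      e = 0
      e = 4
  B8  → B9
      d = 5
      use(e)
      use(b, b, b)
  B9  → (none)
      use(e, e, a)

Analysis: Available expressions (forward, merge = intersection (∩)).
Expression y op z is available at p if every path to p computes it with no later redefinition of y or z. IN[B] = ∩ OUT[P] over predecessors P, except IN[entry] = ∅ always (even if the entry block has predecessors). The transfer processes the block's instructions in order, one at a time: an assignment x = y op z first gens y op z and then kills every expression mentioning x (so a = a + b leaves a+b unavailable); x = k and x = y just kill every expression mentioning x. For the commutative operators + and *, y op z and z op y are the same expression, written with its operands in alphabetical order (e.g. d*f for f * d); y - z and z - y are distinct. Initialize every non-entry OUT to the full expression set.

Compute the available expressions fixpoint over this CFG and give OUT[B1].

Answer: {b-b, e-e}

Working:
Per-block solution:
  B0: | IN={} | OUT={e-d}
  B1: | IN={} | OUT={b-b, e-e}
  B2: | IN={b-b, e-e} | OUT={b-b}
  B3: | IN={b-b} | OUT={b-b}
  B4: | IN={b-b} | OUT={b-b}
  B5: | IN={b-b} | OUT={b-b}
  B6: | IN={b-b} | OUT={b-b}
  B7: | IN={b-b} | OUT={b-b}
  B8: | IN={b-b} | OUT={b-b}
  B9: | IN={b-b} | OUT={b-b}

Merge at B1: IN[B1] = OUT[B0] ∩ OUT[B3] = {}
Applying B1's transfer function to that IN value gives OUT[B1] (row B1 above).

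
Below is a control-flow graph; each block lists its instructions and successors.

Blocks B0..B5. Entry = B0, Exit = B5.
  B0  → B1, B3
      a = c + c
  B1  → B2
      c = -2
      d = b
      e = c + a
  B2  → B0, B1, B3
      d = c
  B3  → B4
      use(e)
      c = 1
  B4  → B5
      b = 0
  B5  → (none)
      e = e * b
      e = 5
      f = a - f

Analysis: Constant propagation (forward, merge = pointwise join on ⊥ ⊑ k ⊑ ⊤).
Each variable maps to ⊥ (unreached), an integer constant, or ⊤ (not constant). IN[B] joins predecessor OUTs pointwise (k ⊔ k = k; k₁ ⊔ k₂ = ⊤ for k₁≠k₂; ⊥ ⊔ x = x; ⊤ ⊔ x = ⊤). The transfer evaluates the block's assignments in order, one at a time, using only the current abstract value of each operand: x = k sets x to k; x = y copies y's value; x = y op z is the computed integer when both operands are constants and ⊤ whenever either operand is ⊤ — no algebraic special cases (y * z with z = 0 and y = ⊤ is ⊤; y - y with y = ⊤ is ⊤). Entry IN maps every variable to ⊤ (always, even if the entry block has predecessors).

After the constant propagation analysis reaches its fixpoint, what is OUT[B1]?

Fixpoint table:
  B0:   IN=(all ⊤)   OUT=(all ⊤)
  B1:   IN=(all ⊤)   OUT={c:-2; rest ⊤}
  B2:   IN={c:-2; rest ⊤}   OUT={c:-2, d:-2; rest ⊤}
  B3:   IN=(all ⊤)   OUT={c:1; rest ⊤}
  B4:   IN={c:1; rest ⊤}   OUT={b:0, c:1; rest ⊤}
  B5:   IN={b:0, c:1; rest ⊤}   OUT={b:0, c:1, e:5; rest ⊤}

Merge at B1: IN[B1] = OUT[B0] ⊔ OUT[B2] = {a: ⊤, b: ⊤, c: ⊤, d: ⊤, e: ⊤, f: ⊤}
Applying B1's transfer function to that IN value gives OUT[B1] (row B1 above).

Answer: {a: ⊤, b: ⊤, c: -2, d: ⊤, e: ⊤, f: ⊤}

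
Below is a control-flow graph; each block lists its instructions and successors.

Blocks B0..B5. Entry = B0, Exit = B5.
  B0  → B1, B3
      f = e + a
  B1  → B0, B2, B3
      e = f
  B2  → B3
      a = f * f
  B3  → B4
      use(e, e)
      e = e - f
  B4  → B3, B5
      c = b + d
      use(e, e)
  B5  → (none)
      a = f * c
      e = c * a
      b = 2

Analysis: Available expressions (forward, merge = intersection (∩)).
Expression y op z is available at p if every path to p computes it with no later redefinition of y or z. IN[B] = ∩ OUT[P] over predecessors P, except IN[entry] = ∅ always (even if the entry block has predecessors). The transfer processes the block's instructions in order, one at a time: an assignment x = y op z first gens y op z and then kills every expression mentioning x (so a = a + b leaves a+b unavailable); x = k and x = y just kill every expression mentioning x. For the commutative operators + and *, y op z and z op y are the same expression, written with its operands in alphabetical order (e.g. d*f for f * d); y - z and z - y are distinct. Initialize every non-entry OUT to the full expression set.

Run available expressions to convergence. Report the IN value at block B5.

Answer: {b+d}

Derivation:
Converged values:
  B0:   IN={}   OUT={a+e}
  B1:   IN={a+e}   OUT={}
  B2:   IN={}   OUT={f*f}
  B3:   IN={}   OUT={}
  B4:   IN={}   OUT={b+d}
  B5:   IN={b+d}   OUT={a*c, c*f}

Merge at B5: IN[B5] = OUT[B4] = {b+d}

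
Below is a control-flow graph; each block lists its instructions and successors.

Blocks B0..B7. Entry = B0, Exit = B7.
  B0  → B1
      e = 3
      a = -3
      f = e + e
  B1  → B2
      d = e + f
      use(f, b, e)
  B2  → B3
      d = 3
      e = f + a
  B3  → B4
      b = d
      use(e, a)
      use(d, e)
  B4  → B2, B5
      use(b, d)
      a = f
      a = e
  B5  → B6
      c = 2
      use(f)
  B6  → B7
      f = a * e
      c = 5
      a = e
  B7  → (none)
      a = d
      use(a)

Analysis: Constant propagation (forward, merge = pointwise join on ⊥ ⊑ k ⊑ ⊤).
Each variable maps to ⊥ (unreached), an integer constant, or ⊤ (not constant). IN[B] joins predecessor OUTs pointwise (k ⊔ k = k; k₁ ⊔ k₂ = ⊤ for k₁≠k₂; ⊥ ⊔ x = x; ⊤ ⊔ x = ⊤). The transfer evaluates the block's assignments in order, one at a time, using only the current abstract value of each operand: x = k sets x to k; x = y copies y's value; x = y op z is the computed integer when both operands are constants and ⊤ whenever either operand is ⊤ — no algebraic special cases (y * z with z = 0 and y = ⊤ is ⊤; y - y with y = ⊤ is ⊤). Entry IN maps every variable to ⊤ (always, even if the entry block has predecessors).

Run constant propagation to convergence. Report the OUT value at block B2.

Fixpoint table:
  B0:  IN=(all ⊤)  OUT={a:-3, e:3, f:6; rest ⊤}
  B1:  IN={a:-3, e:3, f:6; rest ⊤}  OUT={a:-3, d:9, e:3, f:6; rest ⊤}
  B2:  IN={f:6; rest ⊤}  OUT={d:3, f:6; rest ⊤}
  B3:  IN={d:3, f:6; rest ⊤}  OUT={b:3, d:3, f:6; rest ⊤}
  B4:  IN={b:3, d:3, f:6; rest ⊤}  OUT={b:3, d:3, f:6; rest ⊤}
  B5:  IN={b:3, d:3, f:6; rest ⊤}  OUT={b:3, c:2, d:3, f:6; rest ⊤}
  B6:  IN={b:3, c:2, d:3, f:6; rest ⊤}  OUT={b:3, c:5, d:3; rest ⊤}
  B7:  IN={b:3, c:5, d:3; rest ⊤}  OUT={a:3, b:3, c:5, d:3; rest ⊤}

Merge at B2: IN[B2] = OUT[B1] ⊔ OUT[B4] = {a: ⊤, b: ⊤, c: ⊤, d: ⊤, e: ⊤, f: 6}
Applying B2's transfer function to that IN value gives OUT[B2] (row B2 above).

Answer: {a: ⊤, b: ⊤, c: ⊤, d: 3, e: ⊤, f: 6}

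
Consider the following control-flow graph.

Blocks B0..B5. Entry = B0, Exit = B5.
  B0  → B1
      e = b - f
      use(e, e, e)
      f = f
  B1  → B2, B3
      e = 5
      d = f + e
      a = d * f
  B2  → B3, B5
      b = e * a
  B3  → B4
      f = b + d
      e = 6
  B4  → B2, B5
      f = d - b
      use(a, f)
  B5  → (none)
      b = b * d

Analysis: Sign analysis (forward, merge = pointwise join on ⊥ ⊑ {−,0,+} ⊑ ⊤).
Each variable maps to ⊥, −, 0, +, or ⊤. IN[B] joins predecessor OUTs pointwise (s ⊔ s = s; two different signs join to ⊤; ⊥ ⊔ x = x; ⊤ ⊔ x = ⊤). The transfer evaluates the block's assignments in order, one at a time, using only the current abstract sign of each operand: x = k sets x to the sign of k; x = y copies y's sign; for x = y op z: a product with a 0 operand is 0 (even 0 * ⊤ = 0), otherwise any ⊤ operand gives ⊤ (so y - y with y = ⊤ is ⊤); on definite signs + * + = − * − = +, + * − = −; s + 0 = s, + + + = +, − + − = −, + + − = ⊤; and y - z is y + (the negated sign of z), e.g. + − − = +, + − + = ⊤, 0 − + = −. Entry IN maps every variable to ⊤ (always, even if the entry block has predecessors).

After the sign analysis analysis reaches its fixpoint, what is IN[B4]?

Fixpoint table:
  B0:  IN=(all ⊤)  OUT=(all ⊤)
  B1:  IN=(all ⊤)  OUT={e:+; rest ⊤}
  B2:  IN={e:+; rest ⊤}  OUT={e:+; rest ⊤}
  B3:  IN={e:+; rest ⊤}  OUT={e:+; rest ⊤}
  B4:  IN={e:+; rest ⊤}  OUT={e:+; rest ⊤}
  B5:  IN={e:+; rest ⊤}  OUT={e:+; rest ⊤}

Merge at B4: IN[B4] = OUT[B3] = {a: ⊤, b: ⊤, c: ⊤, d: ⊤, e: +, f: ⊤}

Answer: {a: ⊤, b: ⊤, c: ⊤, d: ⊤, e: +, f: ⊤}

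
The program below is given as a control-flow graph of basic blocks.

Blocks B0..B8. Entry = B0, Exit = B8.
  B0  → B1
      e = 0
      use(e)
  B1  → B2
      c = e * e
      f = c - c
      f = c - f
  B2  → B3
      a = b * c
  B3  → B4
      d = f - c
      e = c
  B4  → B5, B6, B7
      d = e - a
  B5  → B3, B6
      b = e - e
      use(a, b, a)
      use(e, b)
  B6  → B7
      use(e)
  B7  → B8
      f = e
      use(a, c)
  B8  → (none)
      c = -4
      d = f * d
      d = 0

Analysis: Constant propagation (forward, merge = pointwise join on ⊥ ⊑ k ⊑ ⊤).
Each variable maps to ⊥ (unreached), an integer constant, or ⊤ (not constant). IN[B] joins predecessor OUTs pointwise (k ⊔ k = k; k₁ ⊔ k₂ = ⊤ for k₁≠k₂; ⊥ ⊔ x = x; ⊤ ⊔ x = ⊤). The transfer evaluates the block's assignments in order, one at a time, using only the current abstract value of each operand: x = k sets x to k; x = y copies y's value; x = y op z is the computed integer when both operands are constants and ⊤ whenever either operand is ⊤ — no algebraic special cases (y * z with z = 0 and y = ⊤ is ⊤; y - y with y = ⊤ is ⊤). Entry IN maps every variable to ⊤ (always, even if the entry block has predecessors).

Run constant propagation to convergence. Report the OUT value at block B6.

Per-block solution:
  B0:   IN=(all ⊤)   OUT={e:0; rest ⊤}
  B1:   IN={e:0; rest ⊤}   OUT={c:0, e:0, f:0; rest ⊤}
  B2:   IN={c:0, e:0, f:0; rest ⊤}   OUT={c:0, e:0, f:0; rest ⊤}
  B3:   IN={c:0, e:0, f:0; rest ⊤}   OUT={c:0, d:0, e:0, f:0; rest ⊤}
  B4:   IN={c:0, d:0, e:0, f:0; rest ⊤}   OUT={c:0, e:0, f:0; rest ⊤}
  B5:   IN={c:0, e:0, f:0; rest ⊤}   OUT={b:0, c:0, e:0, f:0; rest ⊤}
  B6:   IN={c:0, e:0, f:0; rest ⊤}   OUT={c:0, e:0, f:0; rest ⊤}
  B7:   IN={c:0, e:0, f:0; rest ⊤}   OUT={c:0, e:0, f:0; rest ⊤}
  B8:   IN={c:0, e:0, f:0; rest ⊤}   OUT={c:-4, d:0, e:0, f:0; rest ⊤}

Merge at B6: IN[B6] = OUT[B4] ⊔ OUT[B5] = {a: ⊤, b: ⊤, c: 0, d: ⊤, e: 0, f: 0}
Applying B6's transfer function to that IN value gives OUT[B6] (row B6 above).

Answer: {a: ⊤, b: ⊤, c: 0, d: ⊤, e: 0, f: 0}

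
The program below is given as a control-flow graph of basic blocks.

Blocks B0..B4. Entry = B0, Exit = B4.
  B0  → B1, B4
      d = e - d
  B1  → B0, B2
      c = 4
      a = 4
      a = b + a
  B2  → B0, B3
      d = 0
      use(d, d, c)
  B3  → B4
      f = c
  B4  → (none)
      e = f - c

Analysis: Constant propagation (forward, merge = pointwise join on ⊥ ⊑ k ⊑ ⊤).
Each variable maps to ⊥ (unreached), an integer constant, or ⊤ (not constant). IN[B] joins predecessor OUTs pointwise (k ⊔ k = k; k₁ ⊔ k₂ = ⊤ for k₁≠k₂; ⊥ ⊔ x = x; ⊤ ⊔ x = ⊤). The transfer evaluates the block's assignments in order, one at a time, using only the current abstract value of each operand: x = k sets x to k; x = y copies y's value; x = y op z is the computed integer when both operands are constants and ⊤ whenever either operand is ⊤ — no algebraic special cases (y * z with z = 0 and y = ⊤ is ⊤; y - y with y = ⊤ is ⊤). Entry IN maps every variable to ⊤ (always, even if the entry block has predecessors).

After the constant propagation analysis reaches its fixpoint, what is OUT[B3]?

Answer: {a: ⊤, b: ⊤, c: 4, d: 0, e: ⊤, f: 4}

Working:
Fixpoint table:
  B0:   IN=(all ⊤)   OUT=(all ⊤)
  B1:   IN=(all ⊤)   OUT={c:4; rest ⊤}
  B2:   IN={c:4; rest ⊤}   OUT={c:4, d:0; rest ⊤}
  B3:   IN={c:4, d:0; rest ⊤}   OUT={c:4, d:0, f:4; rest ⊤}
  B4:   IN=(all ⊤)   OUT=(all ⊤)

Merge at B3: IN[B3] = OUT[B2] = {a: ⊤, b: ⊤, c: 4, d: 0, e: ⊤, f: ⊤}
Applying B3's transfer function to that IN value gives OUT[B3] (row B3 above).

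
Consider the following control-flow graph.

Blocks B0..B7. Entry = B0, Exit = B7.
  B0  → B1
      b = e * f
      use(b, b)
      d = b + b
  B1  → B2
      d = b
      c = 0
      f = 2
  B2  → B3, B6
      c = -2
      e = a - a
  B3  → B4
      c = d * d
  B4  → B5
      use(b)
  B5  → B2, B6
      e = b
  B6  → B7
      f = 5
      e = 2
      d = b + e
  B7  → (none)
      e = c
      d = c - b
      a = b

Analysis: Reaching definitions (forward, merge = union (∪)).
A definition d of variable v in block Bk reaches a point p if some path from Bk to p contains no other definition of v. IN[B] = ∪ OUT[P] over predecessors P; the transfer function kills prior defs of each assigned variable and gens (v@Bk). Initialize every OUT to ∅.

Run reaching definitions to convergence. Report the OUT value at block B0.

Per-block solution:
  B0:   IN={}   OUT={b@B0, d@B0}
  B1:   IN={b@B0, d@B0}   OUT={b@B0, c@B1, d@B1, f@B1}
  B2:   IN={b@B0, c@B1, c@B3, d@B1, e@B5, f@B1}   OUT={b@B0, c@B2, d@B1, e@B2, f@B1}
  B3:   IN={b@B0, c@B2, d@B1, e@B2, f@B1}   OUT={b@B0, c@B3, d@B1, e@B2, f@B1}
  B4:   IN={b@B0, c@B3, d@B1, e@B2, f@B1}   OUT={b@B0, c@B3, d@B1, e@B2, f@B1}
  B5:   IN={b@B0, c@B3, d@B1, e@B2, f@B1}   OUT={b@B0, c@B3, d@B1, e@B5, f@B1}
  B6:   IN={b@B0, c@B2, c@B3, d@B1, e@B2, e@B5, f@B1}   OUT={b@B0, c@B2, c@B3, d@B6, e@B6, f@B6}
  B7:   IN={b@B0, c@B2, c@B3, d@B6, e@B6, f@B6}   OUT={a@B7, b@B0, c@B2, c@B3, d@B7, e@B7, f@B6}

B0 is the boundary node: IN[B0] = {}
Applying B0's transfer function to that IN value gives OUT[B0] (row B0 above).

Answer: {b@B0, d@B0}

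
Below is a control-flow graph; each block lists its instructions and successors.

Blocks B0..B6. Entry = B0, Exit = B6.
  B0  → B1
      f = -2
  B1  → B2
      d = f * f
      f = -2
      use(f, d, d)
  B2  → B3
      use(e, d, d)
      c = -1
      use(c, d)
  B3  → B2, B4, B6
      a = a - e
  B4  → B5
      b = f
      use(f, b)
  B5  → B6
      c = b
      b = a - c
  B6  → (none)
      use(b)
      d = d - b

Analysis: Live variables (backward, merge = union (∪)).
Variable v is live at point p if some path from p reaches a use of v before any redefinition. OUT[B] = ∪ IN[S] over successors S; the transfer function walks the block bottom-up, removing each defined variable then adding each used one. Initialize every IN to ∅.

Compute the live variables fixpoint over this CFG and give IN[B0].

Per-block solution:
  B0:  IN={a, b, e}  OUT={a, b, e, f}
  B1:  IN={a, b, e, f}  OUT={a, b, d, e, f}
  B2:  IN={a, b, d, e, f}  OUT={a, b, d, e, f}
  B3:  IN={a, b, d, e, f}  OUT={a, b, d, e, f}
  B4:  IN={a, d, f}  OUT={a, b, d}
  B5:  IN={a, b, d}  OUT={b, d}
  B6:  IN={b, d}  OUT={}

Merge at B0: OUT[B0] = IN[B1] = {a, b, e, f}
Applying B0's transfer function to that OUT value gives IN[B0] (row B0 above).

Answer: {a, b, e}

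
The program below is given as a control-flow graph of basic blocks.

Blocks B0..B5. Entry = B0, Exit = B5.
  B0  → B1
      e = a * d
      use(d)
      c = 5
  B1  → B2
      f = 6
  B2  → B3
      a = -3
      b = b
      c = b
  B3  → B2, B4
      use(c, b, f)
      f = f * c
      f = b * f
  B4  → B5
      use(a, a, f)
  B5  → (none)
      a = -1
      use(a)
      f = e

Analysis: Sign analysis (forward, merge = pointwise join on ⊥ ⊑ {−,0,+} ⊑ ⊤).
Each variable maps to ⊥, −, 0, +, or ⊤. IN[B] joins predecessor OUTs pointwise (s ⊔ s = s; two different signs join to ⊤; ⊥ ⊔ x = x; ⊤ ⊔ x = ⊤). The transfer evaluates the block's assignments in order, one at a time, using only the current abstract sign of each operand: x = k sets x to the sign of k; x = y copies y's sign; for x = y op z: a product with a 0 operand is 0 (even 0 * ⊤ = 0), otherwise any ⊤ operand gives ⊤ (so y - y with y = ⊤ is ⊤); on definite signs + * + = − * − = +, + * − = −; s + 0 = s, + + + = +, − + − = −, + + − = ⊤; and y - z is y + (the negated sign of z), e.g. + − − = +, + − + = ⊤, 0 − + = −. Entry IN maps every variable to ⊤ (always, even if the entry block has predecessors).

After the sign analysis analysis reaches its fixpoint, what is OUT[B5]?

Answer: {a: -, b: ⊤, c: ⊤, d: ⊤, e: ⊤, f: ⊤}

Derivation:
Fixpoint table:
  B0:  IN=(all ⊤)  OUT={c:+; rest ⊤}
  B1:  IN={c:+; rest ⊤}  OUT={c:+, f:+; rest ⊤}
  B2:  IN=(all ⊤)  OUT={a:-; rest ⊤}
  B3:  IN={a:-; rest ⊤}  OUT={a:-; rest ⊤}
  B4:  IN={a:-; rest ⊤}  OUT={a:-; rest ⊤}
  B5:  IN={a:-; rest ⊤}  OUT={a:-; rest ⊤}

Merge at B5: IN[B5] = OUT[B4] = {a: -, b: ⊤, c: ⊤, d: ⊤, e: ⊤, f: ⊤}
Applying B5's transfer function to that IN value gives OUT[B5] (row B5 above).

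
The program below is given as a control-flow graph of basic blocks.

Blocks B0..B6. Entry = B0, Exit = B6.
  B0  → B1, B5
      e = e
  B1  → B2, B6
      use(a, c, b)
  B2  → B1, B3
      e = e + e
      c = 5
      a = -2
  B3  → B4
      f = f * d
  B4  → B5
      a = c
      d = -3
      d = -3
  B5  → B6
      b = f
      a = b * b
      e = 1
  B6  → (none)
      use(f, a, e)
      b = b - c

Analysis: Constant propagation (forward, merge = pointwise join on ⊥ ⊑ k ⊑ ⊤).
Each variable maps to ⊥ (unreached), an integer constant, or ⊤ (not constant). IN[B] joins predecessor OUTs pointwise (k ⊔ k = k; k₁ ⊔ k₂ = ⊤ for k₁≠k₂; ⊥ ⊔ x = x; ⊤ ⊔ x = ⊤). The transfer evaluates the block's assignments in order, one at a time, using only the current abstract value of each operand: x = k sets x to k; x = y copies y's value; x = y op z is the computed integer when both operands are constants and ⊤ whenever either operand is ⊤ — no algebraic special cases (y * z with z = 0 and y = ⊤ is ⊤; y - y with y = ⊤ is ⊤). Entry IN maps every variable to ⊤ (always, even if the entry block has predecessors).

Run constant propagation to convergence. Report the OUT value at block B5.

Answer: {a: ⊤, b: ⊤, c: ⊤, d: ⊤, e: 1, f: ⊤}

Working:
Converged values:
  B0:  IN=(all ⊤)  OUT=(all ⊤)
  B1:  IN=(all ⊤)  OUT=(all ⊤)
  B2:  IN=(all ⊤)  OUT={a:-2, c:5; rest ⊤}
  B3:  IN={a:-2, c:5; rest ⊤}  OUT={a:-2, c:5; rest ⊤}
  B4:  IN={a:-2, c:5; rest ⊤}  OUT={a:5, c:5, d:-3; rest ⊤}
  B5:  IN=(all ⊤)  OUT={e:1; rest ⊤}
  B6:  IN=(all ⊤)  OUT=(all ⊤)

Merge at B5: IN[B5] = OUT[B0] ⊔ OUT[B4] = {a: ⊤, b: ⊤, c: ⊤, d: ⊤, e: ⊤, f: ⊤}
Applying B5's transfer function to that IN value gives OUT[B5] (row B5 above).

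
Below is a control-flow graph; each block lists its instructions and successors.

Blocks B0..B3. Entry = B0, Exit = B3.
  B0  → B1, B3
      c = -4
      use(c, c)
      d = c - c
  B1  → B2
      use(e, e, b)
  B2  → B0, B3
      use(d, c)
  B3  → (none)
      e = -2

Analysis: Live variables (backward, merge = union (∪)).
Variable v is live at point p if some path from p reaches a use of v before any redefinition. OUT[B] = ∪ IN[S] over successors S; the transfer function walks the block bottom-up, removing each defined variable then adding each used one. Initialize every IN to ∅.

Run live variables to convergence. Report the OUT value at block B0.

Answer: {b, c, d, e}

Derivation:
Fixpoint table:
  B0:   IN={b, e}   OUT={b, c, d, e}
  B1:   IN={b, c, d, e}   OUT={b, c, d, e}
  B2:   IN={b, c, d, e}   OUT={b, e}
  B3:   IN={}   OUT={}

Merge at B0: OUT[B0] = IN[B1] ⊔ IN[B3] = {b, c, d, e}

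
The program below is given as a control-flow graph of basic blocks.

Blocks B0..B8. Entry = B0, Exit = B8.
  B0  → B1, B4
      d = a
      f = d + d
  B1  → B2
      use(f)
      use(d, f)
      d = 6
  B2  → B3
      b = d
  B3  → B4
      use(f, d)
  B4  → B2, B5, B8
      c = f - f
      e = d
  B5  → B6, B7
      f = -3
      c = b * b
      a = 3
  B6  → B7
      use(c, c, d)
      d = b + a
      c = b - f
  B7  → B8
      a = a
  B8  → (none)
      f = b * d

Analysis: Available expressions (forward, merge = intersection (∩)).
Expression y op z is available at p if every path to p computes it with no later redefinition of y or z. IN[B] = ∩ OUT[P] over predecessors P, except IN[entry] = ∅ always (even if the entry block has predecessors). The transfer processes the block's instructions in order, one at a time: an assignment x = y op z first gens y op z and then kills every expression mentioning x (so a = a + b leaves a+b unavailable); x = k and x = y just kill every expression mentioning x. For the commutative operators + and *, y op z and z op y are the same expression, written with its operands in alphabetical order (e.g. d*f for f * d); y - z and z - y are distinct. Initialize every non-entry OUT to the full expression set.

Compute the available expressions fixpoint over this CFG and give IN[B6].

Converged values:
  B0:   IN={}   OUT={d+d}
  B1:   IN={d+d}   OUT={}
  B2:   IN={}   OUT={}
  B3:   IN={}   OUT={}
  B4:   IN={}   OUT={f-f}
  B5:   IN={f-f}   OUT={b*b}
  B6:   IN={b*b}   OUT={a+b, b*b, b-f}
  B7:   IN={b*b}   OUT={b*b}
  B8:   IN={}   OUT={b*d}

Merge at B6: IN[B6] = OUT[B5] = {b*b}

Answer: {b*b}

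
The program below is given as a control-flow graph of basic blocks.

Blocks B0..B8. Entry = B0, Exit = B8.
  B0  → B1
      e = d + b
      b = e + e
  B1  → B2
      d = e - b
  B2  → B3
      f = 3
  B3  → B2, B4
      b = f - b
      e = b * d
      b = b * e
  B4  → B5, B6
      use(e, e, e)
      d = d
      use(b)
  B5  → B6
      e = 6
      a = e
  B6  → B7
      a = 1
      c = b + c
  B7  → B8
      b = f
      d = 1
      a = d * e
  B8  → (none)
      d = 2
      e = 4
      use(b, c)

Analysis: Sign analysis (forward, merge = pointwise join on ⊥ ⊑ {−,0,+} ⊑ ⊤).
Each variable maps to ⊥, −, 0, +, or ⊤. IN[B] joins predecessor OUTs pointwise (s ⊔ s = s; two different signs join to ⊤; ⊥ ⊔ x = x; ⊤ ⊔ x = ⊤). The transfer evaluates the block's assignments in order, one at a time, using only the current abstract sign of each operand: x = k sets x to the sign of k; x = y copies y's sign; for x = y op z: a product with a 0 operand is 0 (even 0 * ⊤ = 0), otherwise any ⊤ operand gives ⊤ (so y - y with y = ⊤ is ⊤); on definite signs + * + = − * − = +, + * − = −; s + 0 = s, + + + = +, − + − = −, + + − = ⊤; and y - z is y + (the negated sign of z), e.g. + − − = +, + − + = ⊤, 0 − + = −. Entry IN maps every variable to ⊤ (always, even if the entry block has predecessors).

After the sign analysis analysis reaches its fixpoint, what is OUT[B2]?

Converged values:
  B0:  IN=(all ⊤)  OUT=(all ⊤)
  B1:  IN=(all ⊤)  OUT=(all ⊤)
  B2:  IN=(all ⊤)  OUT={f:+; rest ⊤}
  B3:  IN={f:+; rest ⊤}  OUT={f:+; rest ⊤}
  B4:  IN={f:+; rest ⊤}  OUT={f:+; rest ⊤}
  B5:  IN={f:+; rest ⊤}  OUT={a:+, e:+, f:+; rest ⊤}
  B6:  IN={f:+; rest ⊤}  OUT={a:+, f:+; rest ⊤}
  B7:  IN={a:+, f:+; rest ⊤}  OUT={b:+, d:+, f:+; rest ⊤}
  B8:  IN={b:+, d:+, f:+; rest ⊤}  OUT={b:+, d:+, e:+, f:+; rest ⊤}

Merge at B2: IN[B2] = OUT[B1] ⊔ OUT[B3] = {a: ⊤, b: ⊤, c: ⊤, d: ⊤, e: ⊤, f: ⊤}
Applying B2's transfer function to that IN value gives OUT[B2] (row B2 above).

Answer: {a: ⊤, b: ⊤, c: ⊤, d: ⊤, e: ⊤, f: +}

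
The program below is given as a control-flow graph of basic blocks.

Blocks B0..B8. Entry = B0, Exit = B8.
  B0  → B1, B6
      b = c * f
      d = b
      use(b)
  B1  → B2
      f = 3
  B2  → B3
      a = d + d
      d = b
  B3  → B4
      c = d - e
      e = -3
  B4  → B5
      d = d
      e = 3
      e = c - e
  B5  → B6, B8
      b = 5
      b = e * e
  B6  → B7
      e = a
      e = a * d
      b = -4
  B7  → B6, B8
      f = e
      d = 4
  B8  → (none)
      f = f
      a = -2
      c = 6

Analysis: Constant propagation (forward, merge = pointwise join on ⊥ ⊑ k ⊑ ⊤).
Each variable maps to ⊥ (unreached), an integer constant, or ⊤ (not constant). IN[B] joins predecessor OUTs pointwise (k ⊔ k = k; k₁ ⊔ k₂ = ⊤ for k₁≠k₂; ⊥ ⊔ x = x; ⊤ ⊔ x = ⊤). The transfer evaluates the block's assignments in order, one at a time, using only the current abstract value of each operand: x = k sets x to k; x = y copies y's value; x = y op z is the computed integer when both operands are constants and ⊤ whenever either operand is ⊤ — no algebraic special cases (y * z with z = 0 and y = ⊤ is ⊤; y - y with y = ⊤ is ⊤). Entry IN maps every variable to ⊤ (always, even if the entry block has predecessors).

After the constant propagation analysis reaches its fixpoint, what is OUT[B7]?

Converged values:
  B0: | IN=(all ⊤) | OUT=(all ⊤)
  B1: | IN=(all ⊤) | OUT={f:3; rest ⊤}
  B2: | IN={f:3; rest ⊤} | OUT={f:3; rest ⊤}
  B3: | IN={f:3; rest ⊤} | OUT={e:-3, f:3; rest ⊤}
  B4: | IN={e:-3, f:3; rest ⊤} | OUT={f:3; rest ⊤}
  B5: | IN={f:3; rest ⊤} | OUT={f:3; rest ⊤}
  B6: | IN=(all ⊤) | OUT={b:-4; rest ⊤}
  B7: | IN={b:-4; rest ⊤} | OUT={b:-4, d:4; rest ⊤}
  B8: | IN=(all ⊤) | OUT={a:-2, c:6; rest ⊤}

Merge at B7: IN[B7] = OUT[B6] = {a: ⊤, b: -4, c: ⊤, d: ⊤, e: ⊤, f: ⊤}
Applying B7's transfer function to that IN value gives OUT[B7] (row B7 above).

Answer: {a: ⊤, b: -4, c: ⊤, d: 4, e: ⊤, f: ⊤}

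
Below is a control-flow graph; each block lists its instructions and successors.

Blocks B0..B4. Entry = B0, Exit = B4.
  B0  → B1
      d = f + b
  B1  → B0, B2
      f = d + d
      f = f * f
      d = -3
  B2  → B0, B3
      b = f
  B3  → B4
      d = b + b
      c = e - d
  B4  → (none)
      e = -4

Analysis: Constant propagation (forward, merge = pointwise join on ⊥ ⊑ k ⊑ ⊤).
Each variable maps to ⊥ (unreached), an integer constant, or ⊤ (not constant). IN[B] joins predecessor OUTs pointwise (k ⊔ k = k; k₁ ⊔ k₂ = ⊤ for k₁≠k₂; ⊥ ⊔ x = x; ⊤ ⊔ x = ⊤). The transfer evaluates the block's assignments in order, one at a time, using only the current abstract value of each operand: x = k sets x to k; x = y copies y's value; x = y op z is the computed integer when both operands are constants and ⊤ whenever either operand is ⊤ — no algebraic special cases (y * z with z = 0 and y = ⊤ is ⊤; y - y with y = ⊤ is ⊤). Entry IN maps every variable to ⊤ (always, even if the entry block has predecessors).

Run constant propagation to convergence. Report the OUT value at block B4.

Fixpoint table:
  B0:   IN=(all ⊤)   OUT=(all ⊤)
  B1:   IN=(all ⊤)   OUT={d:-3; rest ⊤}
  B2:   IN={d:-3; rest ⊤}   OUT={d:-3; rest ⊤}
  B3:   IN={d:-3; rest ⊤}   OUT=(all ⊤)
  B4:   IN=(all ⊤)   OUT={e:-4; rest ⊤}

Merge at B4: IN[B4] = OUT[B3] = {a: ⊤, b: ⊤, c: ⊤, d: ⊤, e: ⊤, f: ⊤}
Applying B4's transfer function to that IN value gives OUT[B4] (row B4 above).

Answer: {a: ⊤, b: ⊤, c: ⊤, d: ⊤, e: -4, f: ⊤}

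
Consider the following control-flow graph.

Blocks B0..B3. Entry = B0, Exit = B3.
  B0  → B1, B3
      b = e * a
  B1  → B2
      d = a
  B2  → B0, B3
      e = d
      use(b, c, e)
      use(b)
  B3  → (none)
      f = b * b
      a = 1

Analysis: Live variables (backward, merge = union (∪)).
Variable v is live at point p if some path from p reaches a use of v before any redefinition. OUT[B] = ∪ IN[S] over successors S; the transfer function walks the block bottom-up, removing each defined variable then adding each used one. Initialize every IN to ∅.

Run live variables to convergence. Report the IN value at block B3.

Fixpoint table:
  B0:  IN={a, c, e}  OUT={a, b, c}
  B1:  IN={a, b, c}  OUT={a, b, c, d}
  B2:  IN={a, b, c, d}  OUT={a, b, c, e}
  B3:  IN={b}  OUT={}

B3 is the boundary node: OUT[B3] = {}
Applying B3's transfer function to that OUT value gives IN[B3] (row B3 above).

Answer: {b}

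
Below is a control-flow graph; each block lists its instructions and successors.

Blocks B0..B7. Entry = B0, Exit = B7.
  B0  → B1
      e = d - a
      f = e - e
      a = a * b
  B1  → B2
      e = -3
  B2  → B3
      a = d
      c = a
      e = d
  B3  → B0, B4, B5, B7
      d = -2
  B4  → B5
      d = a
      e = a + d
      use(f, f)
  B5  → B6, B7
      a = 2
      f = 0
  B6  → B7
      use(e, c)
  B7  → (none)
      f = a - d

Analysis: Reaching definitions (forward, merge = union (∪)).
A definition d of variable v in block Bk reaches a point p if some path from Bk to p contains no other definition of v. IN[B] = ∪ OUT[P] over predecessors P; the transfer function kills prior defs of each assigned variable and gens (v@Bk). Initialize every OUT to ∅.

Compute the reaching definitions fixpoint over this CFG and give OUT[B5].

Answer: {a@B5, c@B2, d@B3, d@B4, e@B2, e@B4, f@B5}

Derivation:
Converged values:
  B0: | IN={a@B2, c@B2, d@B3, e@B2, f@B0} | OUT={a@B0, c@B2, d@B3, e@B0, f@B0}
  B1: | IN={a@B0, c@B2, d@B3, e@B0, f@B0} | OUT={a@B0, c@B2, d@B3, e@B1, f@B0}
  B2: | IN={a@B0, c@B2, d@B3, e@B1, f@B0} | OUT={a@B2, c@B2, d@B3, e@B2, f@B0}
  B3: | IN={a@B2, c@B2, d@B3, e@B2, f@B0} | OUT={a@B2, c@B2, d@B3, e@B2, f@B0}
  B4: | IN={a@B2, c@B2, d@B3, e@B2, f@B0} | OUT={a@B2, c@B2, d@B4, e@B4, f@B0}
  B5: | IN={a@B2, c@B2, d@B3, d@B4, e@B2, e@B4, f@B0} | OUT={a@B5, c@B2, d@B3, d@B4, e@B2, e@B4, f@B5}
  B6: | IN={a@B5, c@B2, d@B3, d@B4, e@B2, e@B4, f@B5} | OUT={a@B5, c@B2, d@B3, d@B4, e@B2, e@B4, f@B5}
  B7: | IN={a@B2, a@B5, c@B2, d@B3, d@B4, e@B2, e@B4, f@B0, f@B5} | OUT={a@B2, a@B5, c@B2, d@B3, d@B4, e@B2, e@B4, f@B7}

Merge at B5: IN[B5] = OUT[B3] ⊔ OUT[B4] = {a@B2, c@B2, d@B3, d@B4, e@B2, e@B4, f@B0}
Applying B5's transfer function to that IN value gives OUT[B5] (row B5 above).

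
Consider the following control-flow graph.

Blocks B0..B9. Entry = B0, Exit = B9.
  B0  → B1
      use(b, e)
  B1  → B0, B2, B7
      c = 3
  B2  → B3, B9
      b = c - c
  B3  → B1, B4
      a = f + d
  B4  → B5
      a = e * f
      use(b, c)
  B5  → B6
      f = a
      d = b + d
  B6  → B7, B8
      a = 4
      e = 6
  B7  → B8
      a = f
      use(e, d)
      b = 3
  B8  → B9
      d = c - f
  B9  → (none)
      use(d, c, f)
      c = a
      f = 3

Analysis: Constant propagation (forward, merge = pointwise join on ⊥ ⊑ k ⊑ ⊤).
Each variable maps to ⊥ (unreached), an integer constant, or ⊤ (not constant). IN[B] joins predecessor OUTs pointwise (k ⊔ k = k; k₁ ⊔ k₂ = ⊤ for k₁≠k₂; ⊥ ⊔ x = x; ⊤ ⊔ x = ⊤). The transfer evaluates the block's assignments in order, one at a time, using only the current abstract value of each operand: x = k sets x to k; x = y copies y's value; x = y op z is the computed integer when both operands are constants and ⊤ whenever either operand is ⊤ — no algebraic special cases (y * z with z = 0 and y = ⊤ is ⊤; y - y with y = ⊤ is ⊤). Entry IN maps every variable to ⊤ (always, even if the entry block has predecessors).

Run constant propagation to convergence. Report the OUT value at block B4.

Per-block solution:
  B0: | IN=(all ⊤) | OUT=(all ⊤)
  B1: | IN=(all ⊤) | OUT={c:3; rest ⊤}
  B2: | IN={c:3; rest ⊤} | OUT={b:0, c:3; rest ⊤}
  B3: | IN={b:0, c:3; rest ⊤} | OUT={b:0, c:3; rest ⊤}
  B4: | IN={b:0, c:3; rest ⊤} | OUT={b:0, c:3; rest ⊤}
  B5: | IN={b:0, c:3; rest ⊤} | OUT={b:0, c:3; rest ⊤}
  B6: | IN={b:0, c:3; rest ⊤} | OUT={a:4, b:0, c:3, e:6; rest ⊤}
  B7: | IN={c:3; rest ⊤} | OUT={b:3, c:3; rest ⊤}
  B8: | IN={c:3; rest ⊤} | OUT={c:3; rest ⊤}
  B9: | IN={c:3; rest ⊤} | OUT={f:3; rest ⊤}

Merge at B4: IN[B4] = OUT[B3] = {a: ⊤, b: 0, c: 3, d: ⊤, e: ⊤, f: ⊤}
Applying B4's transfer function to that IN value gives OUT[B4] (row B4 above).

Answer: {a: ⊤, b: 0, c: 3, d: ⊤, e: ⊤, f: ⊤}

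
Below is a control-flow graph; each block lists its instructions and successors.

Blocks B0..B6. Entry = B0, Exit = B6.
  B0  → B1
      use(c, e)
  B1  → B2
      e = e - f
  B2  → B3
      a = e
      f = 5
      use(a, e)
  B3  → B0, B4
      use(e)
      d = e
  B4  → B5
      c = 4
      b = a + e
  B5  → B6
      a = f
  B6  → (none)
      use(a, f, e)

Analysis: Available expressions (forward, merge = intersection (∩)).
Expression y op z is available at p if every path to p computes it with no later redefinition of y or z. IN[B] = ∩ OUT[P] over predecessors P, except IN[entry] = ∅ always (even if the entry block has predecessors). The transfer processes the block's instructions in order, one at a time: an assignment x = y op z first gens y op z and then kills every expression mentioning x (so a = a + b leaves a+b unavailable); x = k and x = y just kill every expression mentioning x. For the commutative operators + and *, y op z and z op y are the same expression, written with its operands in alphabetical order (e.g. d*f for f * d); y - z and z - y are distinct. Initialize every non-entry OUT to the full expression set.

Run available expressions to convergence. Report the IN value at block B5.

Answer: {a+e}

Derivation:
Per-block solution:
  B0: | IN={} | OUT={}
  B1: | IN={} | OUT={}
  B2: | IN={} | OUT={}
  B3: | IN={} | OUT={}
  B4: | IN={} | OUT={a+e}
  B5: | IN={a+e} | OUT={}
  B6: | IN={} | OUT={}

Merge at B5: IN[B5] = OUT[B4] = {a+e}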